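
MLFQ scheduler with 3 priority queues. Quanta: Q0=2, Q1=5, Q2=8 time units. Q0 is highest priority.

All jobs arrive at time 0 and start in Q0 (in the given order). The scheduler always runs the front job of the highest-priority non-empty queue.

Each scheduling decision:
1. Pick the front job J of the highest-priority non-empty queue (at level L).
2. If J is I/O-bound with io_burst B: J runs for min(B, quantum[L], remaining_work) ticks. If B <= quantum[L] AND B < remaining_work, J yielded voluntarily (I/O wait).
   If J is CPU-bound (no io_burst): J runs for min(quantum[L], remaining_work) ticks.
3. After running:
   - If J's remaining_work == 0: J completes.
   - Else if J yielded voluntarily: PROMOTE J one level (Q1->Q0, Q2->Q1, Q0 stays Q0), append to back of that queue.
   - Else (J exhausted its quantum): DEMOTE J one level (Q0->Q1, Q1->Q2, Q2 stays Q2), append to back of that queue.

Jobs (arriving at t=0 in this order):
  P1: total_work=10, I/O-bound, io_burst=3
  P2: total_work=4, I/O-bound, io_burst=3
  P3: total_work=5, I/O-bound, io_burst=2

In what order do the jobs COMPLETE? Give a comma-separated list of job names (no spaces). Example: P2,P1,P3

t=0-2: P1@Q0 runs 2, rem=8, quantum used, demote→Q1. Q0=[P2,P3] Q1=[P1] Q2=[]
t=2-4: P2@Q0 runs 2, rem=2, quantum used, demote→Q1. Q0=[P3] Q1=[P1,P2] Q2=[]
t=4-6: P3@Q0 runs 2, rem=3, I/O yield, promote→Q0. Q0=[P3] Q1=[P1,P2] Q2=[]
t=6-8: P3@Q0 runs 2, rem=1, I/O yield, promote→Q0. Q0=[P3] Q1=[P1,P2] Q2=[]
t=8-9: P3@Q0 runs 1, rem=0, completes. Q0=[] Q1=[P1,P2] Q2=[]
t=9-12: P1@Q1 runs 3, rem=5, I/O yield, promote→Q0. Q0=[P1] Q1=[P2] Q2=[]
t=12-14: P1@Q0 runs 2, rem=3, quantum used, demote→Q1. Q0=[] Q1=[P2,P1] Q2=[]
t=14-16: P2@Q1 runs 2, rem=0, completes. Q0=[] Q1=[P1] Q2=[]
t=16-19: P1@Q1 runs 3, rem=0, completes. Q0=[] Q1=[] Q2=[]

Answer: P3,P2,P1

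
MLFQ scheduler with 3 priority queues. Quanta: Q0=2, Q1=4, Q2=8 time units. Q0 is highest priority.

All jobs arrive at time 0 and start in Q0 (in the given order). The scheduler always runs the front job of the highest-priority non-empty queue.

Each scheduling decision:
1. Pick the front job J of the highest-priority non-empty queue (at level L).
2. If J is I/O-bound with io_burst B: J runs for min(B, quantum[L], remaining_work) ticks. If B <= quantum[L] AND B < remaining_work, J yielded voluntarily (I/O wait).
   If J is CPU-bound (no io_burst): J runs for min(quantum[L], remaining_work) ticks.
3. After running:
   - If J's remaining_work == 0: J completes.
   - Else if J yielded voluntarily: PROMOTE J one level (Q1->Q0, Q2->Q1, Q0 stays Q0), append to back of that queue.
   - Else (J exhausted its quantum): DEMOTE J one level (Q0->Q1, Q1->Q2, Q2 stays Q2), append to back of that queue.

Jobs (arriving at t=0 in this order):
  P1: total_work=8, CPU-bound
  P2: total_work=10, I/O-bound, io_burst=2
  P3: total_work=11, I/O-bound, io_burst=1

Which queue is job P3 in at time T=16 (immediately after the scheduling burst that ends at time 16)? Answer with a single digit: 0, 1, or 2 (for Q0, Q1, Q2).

t=0-2: P1@Q0 runs 2, rem=6, quantum used, demote→Q1. Q0=[P2,P3] Q1=[P1] Q2=[]
t=2-4: P2@Q0 runs 2, rem=8, I/O yield, promote→Q0. Q0=[P3,P2] Q1=[P1] Q2=[]
t=4-5: P3@Q0 runs 1, rem=10, I/O yield, promote→Q0. Q0=[P2,P3] Q1=[P1] Q2=[]
t=5-7: P2@Q0 runs 2, rem=6, I/O yield, promote→Q0. Q0=[P3,P2] Q1=[P1] Q2=[]
t=7-8: P3@Q0 runs 1, rem=9, I/O yield, promote→Q0. Q0=[P2,P3] Q1=[P1] Q2=[]
t=8-10: P2@Q0 runs 2, rem=4, I/O yield, promote→Q0. Q0=[P3,P2] Q1=[P1] Q2=[]
t=10-11: P3@Q0 runs 1, rem=8, I/O yield, promote→Q0. Q0=[P2,P3] Q1=[P1] Q2=[]
t=11-13: P2@Q0 runs 2, rem=2, I/O yield, promote→Q0. Q0=[P3,P2] Q1=[P1] Q2=[]
t=13-14: P3@Q0 runs 1, rem=7, I/O yield, promote→Q0. Q0=[P2,P3] Q1=[P1] Q2=[]
t=14-16: P2@Q0 runs 2, rem=0, completes. Q0=[P3] Q1=[P1] Q2=[]
t=16-17: P3@Q0 runs 1, rem=6, I/O yield, promote→Q0. Q0=[P3] Q1=[P1] Q2=[]
t=17-18: P3@Q0 runs 1, rem=5, I/O yield, promote→Q0. Q0=[P3] Q1=[P1] Q2=[]
t=18-19: P3@Q0 runs 1, rem=4, I/O yield, promote→Q0. Q0=[P3] Q1=[P1] Q2=[]
t=19-20: P3@Q0 runs 1, rem=3, I/O yield, promote→Q0. Q0=[P3] Q1=[P1] Q2=[]
t=20-21: P3@Q0 runs 1, rem=2, I/O yield, promote→Q0. Q0=[P3] Q1=[P1] Q2=[]
t=21-22: P3@Q0 runs 1, rem=1, I/O yield, promote→Q0. Q0=[P3] Q1=[P1] Q2=[]
t=22-23: P3@Q0 runs 1, rem=0, completes. Q0=[] Q1=[P1] Q2=[]
t=23-27: P1@Q1 runs 4, rem=2, quantum used, demote→Q2. Q0=[] Q1=[] Q2=[P1]
t=27-29: P1@Q2 runs 2, rem=0, completes. Q0=[] Q1=[] Q2=[]

Answer: 0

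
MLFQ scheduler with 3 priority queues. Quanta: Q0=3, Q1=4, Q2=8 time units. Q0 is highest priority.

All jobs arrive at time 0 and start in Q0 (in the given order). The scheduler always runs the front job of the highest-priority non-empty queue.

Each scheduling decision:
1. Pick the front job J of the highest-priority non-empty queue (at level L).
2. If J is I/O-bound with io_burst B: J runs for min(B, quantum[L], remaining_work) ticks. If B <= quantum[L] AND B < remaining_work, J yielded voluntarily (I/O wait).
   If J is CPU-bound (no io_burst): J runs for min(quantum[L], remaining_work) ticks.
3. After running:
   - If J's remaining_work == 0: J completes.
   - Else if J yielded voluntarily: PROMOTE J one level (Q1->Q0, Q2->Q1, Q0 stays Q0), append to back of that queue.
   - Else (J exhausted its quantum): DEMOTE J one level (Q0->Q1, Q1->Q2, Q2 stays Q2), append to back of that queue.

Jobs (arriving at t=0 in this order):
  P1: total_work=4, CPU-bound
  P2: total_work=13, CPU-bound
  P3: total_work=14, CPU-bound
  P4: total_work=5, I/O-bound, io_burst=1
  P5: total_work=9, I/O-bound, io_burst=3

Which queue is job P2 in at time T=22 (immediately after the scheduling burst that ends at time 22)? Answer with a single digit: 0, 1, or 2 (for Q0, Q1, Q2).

t=0-3: P1@Q0 runs 3, rem=1, quantum used, demote→Q1. Q0=[P2,P3,P4,P5] Q1=[P1] Q2=[]
t=3-6: P2@Q0 runs 3, rem=10, quantum used, demote→Q1. Q0=[P3,P4,P5] Q1=[P1,P2] Q2=[]
t=6-9: P3@Q0 runs 3, rem=11, quantum used, demote→Q1. Q0=[P4,P5] Q1=[P1,P2,P3] Q2=[]
t=9-10: P4@Q0 runs 1, rem=4, I/O yield, promote→Q0. Q0=[P5,P4] Q1=[P1,P2,P3] Q2=[]
t=10-13: P5@Q0 runs 3, rem=6, I/O yield, promote→Q0. Q0=[P4,P5] Q1=[P1,P2,P3] Q2=[]
t=13-14: P4@Q0 runs 1, rem=3, I/O yield, promote→Q0. Q0=[P5,P4] Q1=[P1,P2,P3] Q2=[]
t=14-17: P5@Q0 runs 3, rem=3, I/O yield, promote→Q0. Q0=[P4,P5] Q1=[P1,P2,P3] Q2=[]
t=17-18: P4@Q0 runs 1, rem=2, I/O yield, promote→Q0. Q0=[P5,P4] Q1=[P1,P2,P3] Q2=[]
t=18-21: P5@Q0 runs 3, rem=0, completes. Q0=[P4] Q1=[P1,P2,P3] Q2=[]
t=21-22: P4@Q0 runs 1, rem=1, I/O yield, promote→Q0. Q0=[P4] Q1=[P1,P2,P3] Q2=[]
t=22-23: P4@Q0 runs 1, rem=0, completes. Q0=[] Q1=[P1,P2,P3] Q2=[]
t=23-24: P1@Q1 runs 1, rem=0, completes. Q0=[] Q1=[P2,P3] Q2=[]
t=24-28: P2@Q1 runs 4, rem=6, quantum used, demote→Q2. Q0=[] Q1=[P3] Q2=[P2]
t=28-32: P3@Q1 runs 4, rem=7, quantum used, demote→Q2. Q0=[] Q1=[] Q2=[P2,P3]
t=32-38: P2@Q2 runs 6, rem=0, completes. Q0=[] Q1=[] Q2=[P3]
t=38-45: P3@Q2 runs 7, rem=0, completes. Q0=[] Q1=[] Q2=[]

Answer: 1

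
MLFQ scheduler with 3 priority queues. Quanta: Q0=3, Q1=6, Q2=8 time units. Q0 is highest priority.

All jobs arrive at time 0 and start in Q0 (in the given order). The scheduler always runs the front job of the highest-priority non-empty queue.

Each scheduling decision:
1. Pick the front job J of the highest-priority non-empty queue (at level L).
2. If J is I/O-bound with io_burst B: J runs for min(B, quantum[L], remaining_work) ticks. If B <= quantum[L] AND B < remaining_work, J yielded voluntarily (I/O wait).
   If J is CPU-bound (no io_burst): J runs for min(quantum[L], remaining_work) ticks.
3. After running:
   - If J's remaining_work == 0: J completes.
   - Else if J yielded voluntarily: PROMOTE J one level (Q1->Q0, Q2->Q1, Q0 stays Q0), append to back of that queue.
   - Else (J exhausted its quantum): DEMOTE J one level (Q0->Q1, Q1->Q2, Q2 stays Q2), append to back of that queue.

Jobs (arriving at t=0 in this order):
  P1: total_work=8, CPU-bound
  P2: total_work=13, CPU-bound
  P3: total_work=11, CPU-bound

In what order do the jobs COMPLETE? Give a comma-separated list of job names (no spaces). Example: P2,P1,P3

t=0-3: P1@Q0 runs 3, rem=5, quantum used, demote→Q1. Q0=[P2,P3] Q1=[P1] Q2=[]
t=3-6: P2@Q0 runs 3, rem=10, quantum used, demote→Q1. Q0=[P3] Q1=[P1,P2] Q2=[]
t=6-9: P3@Q0 runs 3, rem=8, quantum used, demote→Q1. Q0=[] Q1=[P1,P2,P3] Q2=[]
t=9-14: P1@Q1 runs 5, rem=0, completes. Q0=[] Q1=[P2,P3] Q2=[]
t=14-20: P2@Q1 runs 6, rem=4, quantum used, demote→Q2. Q0=[] Q1=[P3] Q2=[P2]
t=20-26: P3@Q1 runs 6, rem=2, quantum used, demote→Q2. Q0=[] Q1=[] Q2=[P2,P3]
t=26-30: P2@Q2 runs 4, rem=0, completes. Q0=[] Q1=[] Q2=[P3]
t=30-32: P3@Q2 runs 2, rem=0, completes. Q0=[] Q1=[] Q2=[]

Answer: P1,P2,P3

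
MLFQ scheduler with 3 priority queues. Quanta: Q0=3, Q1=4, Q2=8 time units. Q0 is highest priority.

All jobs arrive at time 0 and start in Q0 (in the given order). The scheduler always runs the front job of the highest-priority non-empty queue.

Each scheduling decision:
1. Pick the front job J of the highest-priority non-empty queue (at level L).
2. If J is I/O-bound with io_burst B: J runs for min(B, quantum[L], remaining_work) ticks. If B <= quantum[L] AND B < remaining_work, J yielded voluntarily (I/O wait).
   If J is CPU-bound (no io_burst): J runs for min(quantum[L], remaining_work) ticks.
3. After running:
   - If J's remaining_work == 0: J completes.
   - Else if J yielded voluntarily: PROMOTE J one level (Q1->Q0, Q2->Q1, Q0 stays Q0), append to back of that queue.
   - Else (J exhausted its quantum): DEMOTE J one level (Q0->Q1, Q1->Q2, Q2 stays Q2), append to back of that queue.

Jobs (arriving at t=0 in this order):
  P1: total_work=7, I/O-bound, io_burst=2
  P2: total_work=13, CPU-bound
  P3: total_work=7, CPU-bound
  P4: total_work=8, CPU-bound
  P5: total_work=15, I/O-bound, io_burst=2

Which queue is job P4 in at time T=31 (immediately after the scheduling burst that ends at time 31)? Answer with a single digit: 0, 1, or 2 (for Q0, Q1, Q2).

t=0-2: P1@Q0 runs 2, rem=5, I/O yield, promote→Q0. Q0=[P2,P3,P4,P5,P1] Q1=[] Q2=[]
t=2-5: P2@Q0 runs 3, rem=10, quantum used, demote→Q1. Q0=[P3,P4,P5,P1] Q1=[P2] Q2=[]
t=5-8: P3@Q0 runs 3, rem=4, quantum used, demote→Q1. Q0=[P4,P5,P1] Q1=[P2,P3] Q2=[]
t=8-11: P4@Q0 runs 3, rem=5, quantum used, demote→Q1. Q0=[P5,P1] Q1=[P2,P3,P4] Q2=[]
t=11-13: P5@Q0 runs 2, rem=13, I/O yield, promote→Q0. Q0=[P1,P5] Q1=[P2,P3,P4] Q2=[]
t=13-15: P1@Q0 runs 2, rem=3, I/O yield, promote→Q0. Q0=[P5,P1] Q1=[P2,P3,P4] Q2=[]
t=15-17: P5@Q0 runs 2, rem=11, I/O yield, promote→Q0. Q0=[P1,P5] Q1=[P2,P3,P4] Q2=[]
t=17-19: P1@Q0 runs 2, rem=1, I/O yield, promote→Q0. Q0=[P5,P1] Q1=[P2,P3,P4] Q2=[]
t=19-21: P5@Q0 runs 2, rem=9, I/O yield, promote→Q0. Q0=[P1,P5] Q1=[P2,P3,P4] Q2=[]
t=21-22: P1@Q0 runs 1, rem=0, completes. Q0=[P5] Q1=[P2,P3,P4] Q2=[]
t=22-24: P5@Q0 runs 2, rem=7, I/O yield, promote→Q0. Q0=[P5] Q1=[P2,P3,P4] Q2=[]
t=24-26: P5@Q0 runs 2, rem=5, I/O yield, promote→Q0. Q0=[P5] Q1=[P2,P3,P4] Q2=[]
t=26-28: P5@Q0 runs 2, rem=3, I/O yield, promote→Q0. Q0=[P5] Q1=[P2,P3,P4] Q2=[]
t=28-30: P5@Q0 runs 2, rem=1, I/O yield, promote→Q0. Q0=[P5] Q1=[P2,P3,P4] Q2=[]
t=30-31: P5@Q0 runs 1, rem=0, completes. Q0=[] Q1=[P2,P3,P4] Q2=[]
t=31-35: P2@Q1 runs 4, rem=6, quantum used, demote→Q2. Q0=[] Q1=[P3,P4] Q2=[P2]
t=35-39: P3@Q1 runs 4, rem=0, completes. Q0=[] Q1=[P4] Q2=[P2]
t=39-43: P4@Q1 runs 4, rem=1, quantum used, demote→Q2. Q0=[] Q1=[] Q2=[P2,P4]
t=43-49: P2@Q2 runs 6, rem=0, completes. Q0=[] Q1=[] Q2=[P4]
t=49-50: P4@Q2 runs 1, rem=0, completes. Q0=[] Q1=[] Q2=[]

Answer: 1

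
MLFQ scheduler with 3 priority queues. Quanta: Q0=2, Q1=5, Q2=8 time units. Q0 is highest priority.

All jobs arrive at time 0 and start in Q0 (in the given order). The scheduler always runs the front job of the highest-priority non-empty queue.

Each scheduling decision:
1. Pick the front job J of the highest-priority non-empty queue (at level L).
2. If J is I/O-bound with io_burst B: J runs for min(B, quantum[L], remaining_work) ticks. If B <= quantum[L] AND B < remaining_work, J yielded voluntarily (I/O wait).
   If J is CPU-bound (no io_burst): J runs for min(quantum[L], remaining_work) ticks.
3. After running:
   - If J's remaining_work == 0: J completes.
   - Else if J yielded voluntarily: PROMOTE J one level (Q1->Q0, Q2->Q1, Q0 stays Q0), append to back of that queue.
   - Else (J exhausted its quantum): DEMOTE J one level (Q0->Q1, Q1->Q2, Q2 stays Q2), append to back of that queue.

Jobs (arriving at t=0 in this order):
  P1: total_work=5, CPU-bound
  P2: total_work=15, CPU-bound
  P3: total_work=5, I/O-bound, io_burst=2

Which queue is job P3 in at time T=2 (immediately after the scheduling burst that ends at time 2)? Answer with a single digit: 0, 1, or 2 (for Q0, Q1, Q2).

t=0-2: P1@Q0 runs 2, rem=3, quantum used, demote→Q1. Q0=[P2,P3] Q1=[P1] Q2=[]
t=2-4: P2@Q0 runs 2, rem=13, quantum used, demote→Q1. Q0=[P3] Q1=[P1,P2] Q2=[]
t=4-6: P3@Q0 runs 2, rem=3, I/O yield, promote→Q0. Q0=[P3] Q1=[P1,P2] Q2=[]
t=6-8: P3@Q0 runs 2, rem=1, I/O yield, promote→Q0. Q0=[P3] Q1=[P1,P2] Q2=[]
t=8-9: P3@Q0 runs 1, rem=0, completes. Q0=[] Q1=[P1,P2] Q2=[]
t=9-12: P1@Q1 runs 3, rem=0, completes. Q0=[] Q1=[P2] Q2=[]
t=12-17: P2@Q1 runs 5, rem=8, quantum used, demote→Q2. Q0=[] Q1=[] Q2=[P2]
t=17-25: P2@Q2 runs 8, rem=0, completes. Q0=[] Q1=[] Q2=[]

Answer: 0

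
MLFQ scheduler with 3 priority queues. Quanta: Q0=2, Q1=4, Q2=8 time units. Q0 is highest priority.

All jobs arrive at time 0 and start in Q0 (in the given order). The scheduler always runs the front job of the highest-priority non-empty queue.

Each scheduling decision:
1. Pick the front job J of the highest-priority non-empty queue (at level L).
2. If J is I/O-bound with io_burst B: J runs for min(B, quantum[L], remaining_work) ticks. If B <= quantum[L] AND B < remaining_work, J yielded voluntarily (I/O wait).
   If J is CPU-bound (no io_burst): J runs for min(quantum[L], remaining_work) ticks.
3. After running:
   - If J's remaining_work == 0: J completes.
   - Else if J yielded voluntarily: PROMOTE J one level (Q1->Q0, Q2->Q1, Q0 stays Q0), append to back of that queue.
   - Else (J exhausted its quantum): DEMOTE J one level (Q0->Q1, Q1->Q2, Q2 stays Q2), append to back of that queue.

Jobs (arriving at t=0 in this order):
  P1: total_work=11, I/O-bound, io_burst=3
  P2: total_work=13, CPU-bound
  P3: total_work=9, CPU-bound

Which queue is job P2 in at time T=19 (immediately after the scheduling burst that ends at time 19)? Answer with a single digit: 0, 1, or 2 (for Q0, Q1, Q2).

Answer: 2

Derivation:
t=0-2: P1@Q0 runs 2, rem=9, quantum used, demote→Q1. Q0=[P2,P3] Q1=[P1] Q2=[]
t=2-4: P2@Q0 runs 2, rem=11, quantum used, demote→Q1. Q0=[P3] Q1=[P1,P2] Q2=[]
t=4-6: P3@Q0 runs 2, rem=7, quantum used, demote→Q1. Q0=[] Q1=[P1,P2,P3] Q2=[]
t=6-9: P1@Q1 runs 3, rem=6, I/O yield, promote→Q0. Q0=[P1] Q1=[P2,P3] Q2=[]
t=9-11: P1@Q0 runs 2, rem=4, quantum used, demote→Q1. Q0=[] Q1=[P2,P3,P1] Q2=[]
t=11-15: P2@Q1 runs 4, rem=7, quantum used, demote→Q2. Q0=[] Q1=[P3,P1] Q2=[P2]
t=15-19: P3@Q1 runs 4, rem=3, quantum used, demote→Q2. Q0=[] Q1=[P1] Q2=[P2,P3]
t=19-22: P1@Q1 runs 3, rem=1, I/O yield, promote→Q0. Q0=[P1] Q1=[] Q2=[P2,P3]
t=22-23: P1@Q0 runs 1, rem=0, completes. Q0=[] Q1=[] Q2=[P2,P3]
t=23-30: P2@Q2 runs 7, rem=0, completes. Q0=[] Q1=[] Q2=[P3]
t=30-33: P3@Q2 runs 3, rem=0, completes. Q0=[] Q1=[] Q2=[]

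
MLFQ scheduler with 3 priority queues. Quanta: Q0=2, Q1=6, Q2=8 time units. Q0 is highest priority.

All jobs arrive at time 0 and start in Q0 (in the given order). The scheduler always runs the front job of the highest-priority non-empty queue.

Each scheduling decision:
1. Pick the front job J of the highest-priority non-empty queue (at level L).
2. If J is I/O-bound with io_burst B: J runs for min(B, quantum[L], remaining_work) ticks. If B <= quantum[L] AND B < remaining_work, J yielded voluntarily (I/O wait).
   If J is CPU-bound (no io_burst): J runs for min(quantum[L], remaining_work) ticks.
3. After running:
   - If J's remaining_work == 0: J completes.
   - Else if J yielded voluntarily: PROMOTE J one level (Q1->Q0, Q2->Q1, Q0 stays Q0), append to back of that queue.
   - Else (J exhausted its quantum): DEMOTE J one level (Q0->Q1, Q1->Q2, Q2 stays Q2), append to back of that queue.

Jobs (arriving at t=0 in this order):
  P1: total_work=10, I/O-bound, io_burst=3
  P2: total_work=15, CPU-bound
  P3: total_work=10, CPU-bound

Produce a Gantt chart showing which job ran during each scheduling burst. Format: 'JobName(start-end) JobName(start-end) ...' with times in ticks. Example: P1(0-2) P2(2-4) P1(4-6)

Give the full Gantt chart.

t=0-2: P1@Q0 runs 2, rem=8, quantum used, demote→Q1. Q0=[P2,P3] Q1=[P1] Q2=[]
t=2-4: P2@Q0 runs 2, rem=13, quantum used, demote→Q1. Q0=[P3] Q1=[P1,P2] Q2=[]
t=4-6: P3@Q0 runs 2, rem=8, quantum used, demote→Q1. Q0=[] Q1=[P1,P2,P3] Q2=[]
t=6-9: P1@Q1 runs 3, rem=5, I/O yield, promote→Q0. Q0=[P1] Q1=[P2,P3] Q2=[]
t=9-11: P1@Q0 runs 2, rem=3, quantum used, demote→Q1. Q0=[] Q1=[P2,P3,P1] Q2=[]
t=11-17: P2@Q1 runs 6, rem=7, quantum used, demote→Q2. Q0=[] Q1=[P3,P1] Q2=[P2]
t=17-23: P3@Q1 runs 6, rem=2, quantum used, demote→Q2. Q0=[] Q1=[P1] Q2=[P2,P3]
t=23-26: P1@Q1 runs 3, rem=0, completes. Q0=[] Q1=[] Q2=[P2,P3]
t=26-33: P2@Q2 runs 7, rem=0, completes. Q0=[] Q1=[] Q2=[P3]
t=33-35: P3@Q2 runs 2, rem=0, completes. Q0=[] Q1=[] Q2=[]

Answer: P1(0-2) P2(2-4) P3(4-6) P1(6-9) P1(9-11) P2(11-17) P3(17-23) P1(23-26) P2(26-33) P3(33-35)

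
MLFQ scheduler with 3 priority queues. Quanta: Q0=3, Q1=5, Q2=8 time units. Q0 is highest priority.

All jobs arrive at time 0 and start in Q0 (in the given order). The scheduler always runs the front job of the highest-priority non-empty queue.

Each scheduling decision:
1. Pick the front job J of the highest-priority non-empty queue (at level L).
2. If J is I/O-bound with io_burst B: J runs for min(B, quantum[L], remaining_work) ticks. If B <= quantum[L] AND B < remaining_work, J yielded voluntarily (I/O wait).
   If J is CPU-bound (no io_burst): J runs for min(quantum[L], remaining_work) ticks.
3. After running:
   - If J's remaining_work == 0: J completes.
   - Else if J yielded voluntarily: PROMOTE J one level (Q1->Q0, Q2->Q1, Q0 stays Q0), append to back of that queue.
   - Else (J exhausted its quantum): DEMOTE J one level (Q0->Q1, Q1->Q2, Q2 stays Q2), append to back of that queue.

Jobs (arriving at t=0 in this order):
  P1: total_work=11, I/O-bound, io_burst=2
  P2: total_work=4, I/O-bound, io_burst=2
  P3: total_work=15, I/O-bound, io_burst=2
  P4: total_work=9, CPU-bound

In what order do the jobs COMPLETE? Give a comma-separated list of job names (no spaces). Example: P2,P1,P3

Answer: P2,P1,P3,P4

Derivation:
t=0-2: P1@Q0 runs 2, rem=9, I/O yield, promote→Q0. Q0=[P2,P3,P4,P1] Q1=[] Q2=[]
t=2-4: P2@Q0 runs 2, rem=2, I/O yield, promote→Q0. Q0=[P3,P4,P1,P2] Q1=[] Q2=[]
t=4-6: P3@Q0 runs 2, rem=13, I/O yield, promote→Q0. Q0=[P4,P1,P2,P3] Q1=[] Q2=[]
t=6-9: P4@Q0 runs 3, rem=6, quantum used, demote→Q1. Q0=[P1,P2,P3] Q1=[P4] Q2=[]
t=9-11: P1@Q0 runs 2, rem=7, I/O yield, promote→Q0. Q0=[P2,P3,P1] Q1=[P4] Q2=[]
t=11-13: P2@Q0 runs 2, rem=0, completes. Q0=[P3,P1] Q1=[P4] Q2=[]
t=13-15: P3@Q0 runs 2, rem=11, I/O yield, promote→Q0. Q0=[P1,P3] Q1=[P4] Q2=[]
t=15-17: P1@Q0 runs 2, rem=5, I/O yield, promote→Q0. Q0=[P3,P1] Q1=[P4] Q2=[]
t=17-19: P3@Q0 runs 2, rem=9, I/O yield, promote→Q0. Q0=[P1,P3] Q1=[P4] Q2=[]
t=19-21: P1@Q0 runs 2, rem=3, I/O yield, promote→Q0. Q0=[P3,P1] Q1=[P4] Q2=[]
t=21-23: P3@Q0 runs 2, rem=7, I/O yield, promote→Q0. Q0=[P1,P3] Q1=[P4] Q2=[]
t=23-25: P1@Q0 runs 2, rem=1, I/O yield, promote→Q0. Q0=[P3,P1] Q1=[P4] Q2=[]
t=25-27: P3@Q0 runs 2, rem=5, I/O yield, promote→Q0. Q0=[P1,P3] Q1=[P4] Q2=[]
t=27-28: P1@Q0 runs 1, rem=0, completes. Q0=[P3] Q1=[P4] Q2=[]
t=28-30: P3@Q0 runs 2, rem=3, I/O yield, promote→Q0. Q0=[P3] Q1=[P4] Q2=[]
t=30-32: P3@Q0 runs 2, rem=1, I/O yield, promote→Q0. Q0=[P3] Q1=[P4] Q2=[]
t=32-33: P3@Q0 runs 1, rem=0, completes. Q0=[] Q1=[P4] Q2=[]
t=33-38: P4@Q1 runs 5, rem=1, quantum used, demote→Q2. Q0=[] Q1=[] Q2=[P4]
t=38-39: P4@Q2 runs 1, rem=0, completes. Q0=[] Q1=[] Q2=[]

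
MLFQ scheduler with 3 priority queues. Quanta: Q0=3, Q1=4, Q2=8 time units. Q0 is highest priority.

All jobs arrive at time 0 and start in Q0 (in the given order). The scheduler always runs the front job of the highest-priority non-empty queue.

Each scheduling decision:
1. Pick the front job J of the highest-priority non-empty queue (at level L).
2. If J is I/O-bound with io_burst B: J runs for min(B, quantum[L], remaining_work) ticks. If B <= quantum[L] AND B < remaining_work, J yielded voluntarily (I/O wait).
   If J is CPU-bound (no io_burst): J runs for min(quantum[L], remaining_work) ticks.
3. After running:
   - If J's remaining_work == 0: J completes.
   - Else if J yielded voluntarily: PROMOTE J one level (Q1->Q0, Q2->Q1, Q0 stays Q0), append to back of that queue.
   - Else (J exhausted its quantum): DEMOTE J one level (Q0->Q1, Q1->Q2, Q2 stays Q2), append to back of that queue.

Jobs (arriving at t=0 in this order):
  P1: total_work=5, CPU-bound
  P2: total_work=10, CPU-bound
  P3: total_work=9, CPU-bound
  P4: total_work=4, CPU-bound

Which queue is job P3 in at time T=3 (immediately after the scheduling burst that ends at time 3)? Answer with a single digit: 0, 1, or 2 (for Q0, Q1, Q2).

t=0-3: P1@Q0 runs 3, rem=2, quantum used, demote→Q1. Q0=[P2,P3,P4] Q1=[P1] Q2=[]
t=3-6: P2@Q0 runs 3, rem=7, quantum used, demote→Q1. Q0=[P3,P4] Q1=[P1,P2] Q2=[]
t=6-9: P3@Q0 runs 3, rem=6, quantum used, demote→Q1. Q0=[P4] Q1=[P1,P2,P3] Q2=[]
t=9-12: P4@Q0 runs 3, rem=1, quantum used, demote→Q1. Q0=[] Q1=[P1,P2,P3,P4] Q2=[]
t=12-14: P1@Q1 runs 2, rem=0, completes. Q0=[] Q1=[P2,P3,P4] Q2=[]
t=14-18: P2@Q1 runs 4, rem=3, quantum used, demote→Q2. Q0=[] Q1=[P3,P4] Q2=[P2]
t=18-22: P3@Q1 runs 4, rem=2, quantum used, demote→Q2. Q0=[] Q1=[P4] Q2=[P2,P3]
t=22-23: P4@Q1 runs 1, rem=0, completes. Q0=[] Q1=[] Q2=[P2,P3]
t=23-26: P2@Q2 runs 3, rem=0, completes. Q0=[] Q1=[] Q2=[P3]
t=26-28: P3@Q2 runs 2, rem=0, completes. Q0=[] Q1=[] Q2=[]

Answer: 0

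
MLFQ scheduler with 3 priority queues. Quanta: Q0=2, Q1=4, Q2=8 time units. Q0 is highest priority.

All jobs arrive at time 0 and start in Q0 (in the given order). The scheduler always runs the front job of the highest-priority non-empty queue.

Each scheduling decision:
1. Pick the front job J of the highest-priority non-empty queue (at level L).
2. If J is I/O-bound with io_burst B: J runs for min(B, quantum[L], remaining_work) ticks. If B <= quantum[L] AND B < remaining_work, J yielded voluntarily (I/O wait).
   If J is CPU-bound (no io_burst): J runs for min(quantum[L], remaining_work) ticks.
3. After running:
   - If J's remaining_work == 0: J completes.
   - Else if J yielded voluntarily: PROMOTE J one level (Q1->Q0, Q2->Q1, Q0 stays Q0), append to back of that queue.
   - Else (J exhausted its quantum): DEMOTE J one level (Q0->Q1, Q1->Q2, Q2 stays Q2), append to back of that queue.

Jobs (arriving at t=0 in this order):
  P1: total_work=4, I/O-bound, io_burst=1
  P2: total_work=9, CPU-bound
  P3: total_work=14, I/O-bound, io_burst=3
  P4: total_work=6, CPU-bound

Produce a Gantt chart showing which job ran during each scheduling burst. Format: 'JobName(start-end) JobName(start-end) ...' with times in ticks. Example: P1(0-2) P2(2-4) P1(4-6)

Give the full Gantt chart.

Answer: P1(0-1) P2(1-3) P3(3-5) P4(5-7) P1(7-8) P1(8-9) P1(9-10) P2(10-14) P3(14-17) P3(17-19) P4(19-23) P3(23-26) P3(26-28) P3(28-30) P2(30-33)

Derivation:
t=0-1: P1@Q0 runs 1, rem=3, I/O yield, promote→Q0. Q0=[P2,P3,P4,P1] Q1=[] Q2=[]
t=1-3: P2@Q0 runs 2, rem=7, quantum used, demote→Q1. Q0=[P3,P4,P1] Q1=[P2] Q2=[]
t=3-5: P3@Q0 runs 2, rem=12, quantum used, demote→Q1. Q0=[P4,P1] Q1=[P2,P3] Q2=[]
t=5-7: P4@Q0 runs 2, rem=4, quantum used, demote→Q1. Q0=[P1] Q1=[P2,P3,P4] Q2=[]
t=7-8: P1@Q0 runs 1, rem=2, I/O yield, promote→Q0. Q0=[P1] Q1=[P2,P3,P4] Q2=[]
t=8-9: P1@Q0 runs 1, rem=1, I/O yield, promote→Q0. Q0=[P1] Q1=[P2,P3,P4] Q2=[]
t=9-10: P1@Q0 runs 1, rem=0, completes. Q0=[] Q1=[P2,P3,P4] Q2=[]
t=10-14: P2@Q1 runs 4, rem=3, quantum used, demote→Q2. Q0=[] Q1=[P3,P4] Q2=[P2]
t=14-17: P3@Q1 runs 3, rem=9, I/O yield, promote→Q0. Q0=[P3] Q1=[P4] Q2=[P2]
t=17-19: P3@Q0 runs 2, rem=7, quantum used, demote→Q1. Q0=[] Q1=[P4,P3] Q2=[P2]
t=19-23: P4@Q1 runs 4, rem=0, completes. Q0=[] Q1=[P3] Q2=[P2]
t=23-26: P3@Q1 runs 3, rem=4, I/O yield, promote→Q0. Q0=[P3] Q1=[] Q2=[P2]
t=26-28: P3@Q0 runs 2, rem=2, quantum used, demote→Q1. Q0=[] Q1=[P3] Q2=[P2]
t=28-30: P3@Q1 runs 2, rem=0, completes. Q0=[] Q1=[] Q2=[P2]
t=30-33: P2@Q2 runs 3, rem=0, completes. Q0=[] Q1=[] Q2=[]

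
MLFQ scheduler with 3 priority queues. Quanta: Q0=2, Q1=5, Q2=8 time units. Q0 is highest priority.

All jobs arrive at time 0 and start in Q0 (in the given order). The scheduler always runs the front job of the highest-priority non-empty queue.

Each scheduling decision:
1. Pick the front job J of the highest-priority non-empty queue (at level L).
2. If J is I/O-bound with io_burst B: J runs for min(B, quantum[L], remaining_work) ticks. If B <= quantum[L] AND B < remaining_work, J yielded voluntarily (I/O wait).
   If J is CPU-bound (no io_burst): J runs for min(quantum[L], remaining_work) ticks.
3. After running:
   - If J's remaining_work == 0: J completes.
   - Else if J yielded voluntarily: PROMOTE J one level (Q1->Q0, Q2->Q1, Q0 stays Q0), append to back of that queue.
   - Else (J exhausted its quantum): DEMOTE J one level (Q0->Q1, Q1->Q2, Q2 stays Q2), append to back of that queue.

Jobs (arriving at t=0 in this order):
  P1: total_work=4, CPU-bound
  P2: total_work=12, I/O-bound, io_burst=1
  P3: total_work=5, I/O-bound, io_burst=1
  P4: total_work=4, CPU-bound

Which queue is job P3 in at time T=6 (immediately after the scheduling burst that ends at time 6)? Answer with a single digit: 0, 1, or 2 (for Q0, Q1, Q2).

t=0-2: P1@Q0 runs 2, rem=2, quantum used, demote→Q1. Q0=[P2,P3,P4] Q1=[P1] Q2=[]
t=2-3: P2@Q0 runs 1, rem=11, I/O yield, promote→Q0. Q0=[P3,P4,P2] Q1=[P1] Q2=[]
t=3-4: P3@Q0 runs 1, rem=4, I/O yield, promote→Q0. Q0=[P4,P2,P3] Q1=[P1] Q2=[]
t=4-6: P4@Q0 runs 2, rem=2, quantum used, demote→Q1. Q0=[P2,P3] Q1=[P1,P4] Q2=[]
t=6-7: P2@Q0 runs 1, rem=10, I/O yield, promote→Q0. Q0=[P3,P2] Q1=[P1,P4] Q2=[]
t=7-8: P3@Q0 runs 1, rem=3, I/O yield, promote→Q0. Q0=[P2,P3] Q1=[P1,P4] Q2=[]
t=8-9: P2@Q0 runs 1, rem=9, I/O yield, promote→Q0. Q0=[P3,P2] Q1=[P1,P4] Q2=[]
t=9-10: P3@Q0 runs 1, rem=2, I/O yield, promote→Q0. Q0=[P2,P3] Q1=[P1,P4] Q2=[]
t=10-11: P2@Q0 runs 1, rem=8, I/O yield, promote→Q0. Q0=[P3,P2] Q1=[P1,P4] Q2=[]
t=11-12: P3@Q0 runs 1, rem=1, I/O yield, promote→Q0. Q0=[P2,P3] Q1=[P1,P4] Q2=[]
t=12-13: P2@Q0 runs 1, rem=7, I/O yield, promote→Q0. Q0=[P3,P2] Q1=[P1,P4] Q2=[]
t=13-14: P3@Q0 runs 1, rem=0, completes. Q0=[P2] Q1=[P1,P4] Q2=[]
t=14-15: P2@Q0 runs 1, rem=6, I/O yield, promote→Q0. Q0=[P2] Q1=[P1,P4] Q2=[]
t=15-16: P2@Q0 runs 1, rem=5, I/O yield, promote→Q0. Q0=[P2] Q1=[P1,P4] Q2=[]
t=16-17: P2@Q0 runs 1, rem=4, I/O yield, promote→Q0. Q0=[P2] Q1=[P1,P4] Q2=[]
t=17-18: P2@Q0 runs 1, rem=3, I/O yield, promote→Q0. Q0=[P2] Q1=[P1,P4] Q2=[]
t=18-19: P2@Q0 runs 1, rem=2, I/O yield, promote→Q0. Q0=[P2] Q1=[P1,P4] Q2=[]
t=19-20: P2@Q0 runs 1, rem=1, I/O yield, promote→Q0. Q0=[P2] Q1=[P1,P4] Q2=[]
t=20-21: P2@Q0 runs 1, rem=0, completes. Q0=[] Q1=[P1,P4] Q2=[]
t=21-23: P1@Q1 runs 2, rem=0, completes. Q0=[] Q1=[P4] Q2=[]
t=23-25: P4@Q1 runs 2, rem=0, completes. Q0=[] Q1=[] Q2=[]

Answer: 0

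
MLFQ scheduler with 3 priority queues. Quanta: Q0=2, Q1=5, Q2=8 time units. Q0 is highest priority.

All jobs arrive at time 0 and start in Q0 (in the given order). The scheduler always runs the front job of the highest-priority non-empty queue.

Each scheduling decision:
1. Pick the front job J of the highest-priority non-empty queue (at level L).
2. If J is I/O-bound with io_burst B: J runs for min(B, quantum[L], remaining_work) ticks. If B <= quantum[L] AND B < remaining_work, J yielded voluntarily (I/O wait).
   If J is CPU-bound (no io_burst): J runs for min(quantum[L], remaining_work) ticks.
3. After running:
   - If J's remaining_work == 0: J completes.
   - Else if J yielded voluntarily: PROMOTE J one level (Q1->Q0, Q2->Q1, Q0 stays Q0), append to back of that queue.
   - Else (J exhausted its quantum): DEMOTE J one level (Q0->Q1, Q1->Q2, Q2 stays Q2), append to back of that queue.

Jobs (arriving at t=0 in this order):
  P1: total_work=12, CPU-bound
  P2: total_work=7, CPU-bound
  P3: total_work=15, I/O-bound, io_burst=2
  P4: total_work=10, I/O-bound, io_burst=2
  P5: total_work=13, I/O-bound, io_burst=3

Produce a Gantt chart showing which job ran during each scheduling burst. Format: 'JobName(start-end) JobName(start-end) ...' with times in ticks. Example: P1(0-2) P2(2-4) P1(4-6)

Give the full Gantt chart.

Answer: P1(0-2) P2(2-4) P3(4-6) P4(6-8) P5(8-10) P3(10-12) P4(12-14) P3(14-16) P4(16-18) P3(18-20) P4(20-22) P3(22-24) P4(24-26) P3(26-28) P3(28-30) P3(30-31) P1(31-36) P2(36-41) P5(41-44) P5(44-46) P5(46-49) P5(49-51) P5(51-52) P1(52-57)

Derivation:
t=0-2: P1@Q0 runs 2, rem=10, quantum used, demote→Q1. Q0=[P2,P3,P4,P5] Q1=[P1] Q2=[]
t=2-4: P2@Q0 runs 2, rem=5, quantum used, demote→Q1. Q0=[P3,P4,P5] Q1=[P1,P2] Q2=[]
t=4-6: P3@Q0 runs 2, rem=13, I/O yield, promote→Q0. Q0=[P4,P5,P3] Q1=[P1,P2] Q2=[]
t=6-8: P4@Q0 runs 2, rem=8, I/O yield, promote→Q0. Q0=[P5,P3,P4] Q1=[P1,P2] Q2=[]
t=8-10: P5@Q0 runs 2, rem=11, quantum used, demote→Q1. Q0=[P3,P4] Q1=[P1,P2,P5] Q2=[]
t=10-12: P3@Q0 runs 2, rem=11, I/O yield, promote→Q0. Q0=[P4,P3] Q1=[P1,P2,P5] Q2=[]
t=12-14: P4@Q0 runs 2, rem=6, I/O yield, promote→Q0. Q0=[P3,P4] Q1=[P1,P2,P5] Q2=[]
t=14-16: P3@Q0 runs 2, rem=9, I/O yield, promote→Q0. Q0=[P4,P3] Q1=[P1,P2,P5] Q2=[]
t=16-18: P4@Q0 runs 2, rem=4, I/O yield, promote→Q0. Q0=[P3,P4] Q1=[P1,P2,P5] Q2=[]
t=18-20: P3@Q0 runs 2, rem=7, I/O yield, promote→Q0. Q0=[P4,P3] Q1=[P1,P2,P5] Q2=[]
t=20-22: P4@Q0 runs 2, rem=2, I/O yield, promote→Q0. Q0=[P3,P4] Q1=[P1,P2,P5] Q2=[]
t=22-24: P3@Q0 runs 2, rem=5, I/O yield, promote→Q0. Q0=[P4,P3] Q1=[P1,P2,P5] Q2=[]
t=24-26: P4@Q0 runs 2, rem=0, completes. Q0=[P3] Q1=[P1,P2,P5] Q2=[]
t=26-28: P3@Q0 runs 2, rem=3, I/O yield, promote→Q0. Q0=[P3] Q1=[P1,P2,P5] Q2=[]
t=28-30: P3@Q0 runs 2, rem=1, I/O yield, promote→Q0. Q0=[P3] Q1=[P1,P2,P5] Q2=[]
t=30-31: P3@Q0 runs 1, rem=0, completes. Q0=[] Q1=[P1,P2,P5] Q2=[]
t=31-36: P1@Q1 runs 5, rem=5, quantum used, demote→Q2. Q0=[] Q1=[P2,P5] Q2=[P1]
t=36-41: P2@Q1 runs 5, rem=0, completes. Q0=[] Q1=[P5] Q2=[P1]
t=41-44: P5@Q1 runs 3, rem=8, I/O yield, promote→Q0. Q0=[P5] Q1=[] Q2=[P1]
t=44-46: P5@Q0 runs 2, rem=6, quantum used, demote→Q1. Q0=[] Q1=[P5] Q2=[P1]
t=46-49: P5@Q1 runs 3, rem=3, I/O yield, promote→Q0. Q0=[P5] Q1=[] Q2=[P1]
t=49-51: P5@Q0 runs 2, rem=1, quantum used, demote→Q1. Q0=[] Q1=[P5] Q2=[P1]
t=51-52: P5@Q1 runs 1, rem=0, completes. Q0=[] Q1=[] Q2=[P1]
t=52-57: P1@Q2 runs 5, rem=0, completes. Q0=[] Q1=[] Q2=[]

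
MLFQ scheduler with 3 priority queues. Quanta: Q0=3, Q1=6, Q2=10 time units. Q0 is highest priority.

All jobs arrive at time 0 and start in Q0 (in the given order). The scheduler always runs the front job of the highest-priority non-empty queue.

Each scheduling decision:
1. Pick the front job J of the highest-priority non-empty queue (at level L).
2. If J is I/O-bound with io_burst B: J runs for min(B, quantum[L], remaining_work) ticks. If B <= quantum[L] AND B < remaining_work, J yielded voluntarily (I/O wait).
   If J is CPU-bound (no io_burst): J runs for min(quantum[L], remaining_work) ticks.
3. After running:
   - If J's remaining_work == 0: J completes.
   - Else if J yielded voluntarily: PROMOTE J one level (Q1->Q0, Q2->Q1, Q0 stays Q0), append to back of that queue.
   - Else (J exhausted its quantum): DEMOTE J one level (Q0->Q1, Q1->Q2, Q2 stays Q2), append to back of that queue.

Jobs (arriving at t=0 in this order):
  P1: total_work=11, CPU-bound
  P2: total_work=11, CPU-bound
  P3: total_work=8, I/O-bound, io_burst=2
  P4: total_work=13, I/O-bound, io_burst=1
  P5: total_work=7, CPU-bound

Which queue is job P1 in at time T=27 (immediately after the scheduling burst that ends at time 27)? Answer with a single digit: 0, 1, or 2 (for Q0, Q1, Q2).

t=0-3: P1@Q0 runs 3, rem=8, quantum used, demote→Q1. Q0=[P2,P3,P4,P5] Q1=[P1] Q2=[]
t=3-6: P2@Q0 runs 3, rem=8, quantum used, demote→Q1. Q0=[P3,P4,P5] Q1=[P1,P2] Q2=[]
t=6-8: P3@Q0 runs 2, rem=6, I/O yield, promote→Q0. Q0=[P4,P5,P3] Q1=[P1,P2] Q2=[]
t=8-9: P4@Q0 runs 1, rem=12, I/O yield, promote→Q0. Q0=[P5,P3,P4] Q1=[P1,P2] Q2=[]
t=9-12: P5@Q0 runs 3, rem=4, quantum used, demote→Q1. Q0=[P3,P4] Q1=[P1,P2,P5] Q2=[]
t=12-14: P3@Q0 runs 2, rem=4, I/O yield, promote→Q0. Q0=[P4,P3] Q1=[P1,P2,P5] Q2=[]
t=14-15: P4@Q0 runs 1, rem=11, I/O yield, promote→Q0. Q0=[P3,P4] Q1=[P1,P2,P5] Q2=[]
t=15-17: P3@Q0 runs 2, rem=2, I/O yield, promote→Q0. Q0=[P4,P3] Q1=[P1,P2,P5] Q2=[]
t=17-18: P4@Q0 runs 1, rem=10, I/O yield, promote→Q0. Q0=[P3,P4] Q1=[P1,P2,P5] Q2=[]
t=18-20: P3@Q0 runs 2, rem=0, completes. Q0=[P4] Q1=[P1,P2,P5] Q2=[]
t=20-21: P4@Q0 runs 1, rem=9, I/O yield, promote→Q0. Q0=[P4] Q1=[P1,P2,P5] Q2=[]
t=21-22: P4@Q0 runs 1, rem=8, I/O yield, promote→Q0. Q0=[P4] Q1=[P1,P2,P5] Q2=[]
t=22-23: P4@Q0 runs 1, rem=7, I/O yield, promote→Q0. Q0=[P4] Q1=[P1,P2,P5] Q2=[]
t=23-24: P4@Q0 runs 1, rem=6, I/O yield, promote→Q0. Q0=[P4] Q1=[P1,P2,P5] Q2=[]
t=24-25: P4@Q0 runs 1, rem=5, I/O yield, promote→Q0. Q0=[P4] Q1=[P1,P2,P5] Q2=[]
t=25-26: P4@Q0 runs 1, rem=4, I/O yield, promote→Q0. Q0=[P4] Q1=[P1,P2,P5] Q2=[]
t=26-27: P4@Q0 runs 1, rem=3, I/O yield, promote→Q0. Q0=[P4] Q1=[P1,P2,P5] Q2=[]
t=27-28: P4@Q0 runs 1, rem=2, I/O yield, promote→Q0. Q0=[P4] Q1=[P1,P2,P5] Q2=[]
t=28-29: P4@Q0 runs 1, rem=1, I/O yield, promote→Q0. Q0=[P4] Q1=[P1,P2,P5] Q2=[]
t=29-30: P4@Q0 runs 1, rem=0, completes. Q0=[] Q1=[P1,P2,P5] Q2=[]
t=30-36: P1@Q1 runs 6, rem=2, quantum used, demote→Q2. Q0=[] Q1=[P2,P5] Q2=[P1]
t=36-42: P2@Q1 runs 6, rem=2, quantum used, demote→Q2. Q0=[] Q1=[P5] Q2=[P1,P2]
t=42-46: P5@Q1 runs 4, rem=0, completes. Q0=[] Q1=[] Q2=[P1,P2]
t=46-48: P1@Q2 runs 2, rem=0, completes. Q0=[] Q1=[] Q2=[P2]
t=48-50: P2@Q2 runs 2, rem=0, completes. Q0=[] Q1=[] Q2=[]

Answer: 1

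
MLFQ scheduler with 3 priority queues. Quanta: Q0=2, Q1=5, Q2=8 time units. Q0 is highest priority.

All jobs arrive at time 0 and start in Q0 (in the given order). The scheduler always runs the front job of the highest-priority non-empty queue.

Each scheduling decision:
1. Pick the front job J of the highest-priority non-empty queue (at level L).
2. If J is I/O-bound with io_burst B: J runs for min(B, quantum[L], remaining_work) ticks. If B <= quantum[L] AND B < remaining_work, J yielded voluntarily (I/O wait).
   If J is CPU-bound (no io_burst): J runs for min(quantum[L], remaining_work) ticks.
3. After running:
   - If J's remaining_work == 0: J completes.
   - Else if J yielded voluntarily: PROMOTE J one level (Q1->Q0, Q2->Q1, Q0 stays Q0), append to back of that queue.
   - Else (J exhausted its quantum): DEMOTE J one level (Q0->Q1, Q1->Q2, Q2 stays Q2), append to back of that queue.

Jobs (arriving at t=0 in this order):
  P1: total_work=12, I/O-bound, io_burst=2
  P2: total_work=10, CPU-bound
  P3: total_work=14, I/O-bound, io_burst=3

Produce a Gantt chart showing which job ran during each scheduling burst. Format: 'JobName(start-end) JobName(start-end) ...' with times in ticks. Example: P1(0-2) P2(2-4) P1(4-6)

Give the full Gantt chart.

Answer: P1(0-2) P2(2-4) P3(4-6) P1(6-8) P1(8-10) P1(10-12) P1(12-14) P1(14-16) P2(16-21) P3(21-24) P3(24-26) P3(26-29) P3(29-31) P3(31-33) P2(33-36)

Derivation:
t=0-2: P1@Q0 runs 2, rem=10, I/O yield, promote→Q0. Q0=[P2,P3,P1] Q1=[] Q2=[]
t=2-4: P2@Q0 runs 2, rem=8, quantum used, demote→Q1. Q0=[P3,P1] Q1=[P2] Q2=[]
t=4-6: P3@Q0 runs 2, rem=12, quantum used, demote→Q1. Q0=[P1] Q1=[P2,P3] Q2=[]
t=6-8: P1@Q0 runs 2, rem=8, I/O yield, promote→Q0. Q0=[P1] Q1=[P2,P3] Q2=[]
t=8-10: P1@Q0 runs 2, rem=6, I/O yield, promote→Q0. Q0=[P1] Q1=[P2,P3] Q2=[]
t=10-12: P1@Q0 runs 2, rem=4, I/O yield, promote→Q0. Q0=[P1] Q1=[P2,P3] Q2=[]
t=12-14: P1@Q0 runs 2, rem=2, I/O yield, promote→Q0. Q0=[P1] Q1=[P2,P3] Q2=[]
t=14-16: P1@Q0 runs 2, rem=0, completes. Q0=[] Q1=[P2,P3] Q2=[]
t=16-21: P2@Q1 runs 5, rem=3, quantum used, demote→Q2. Q0=[] Q1=[P3] Q2=[P2]
t=21-24: P3@Q1 runs 3, rem=9, I/O yield, promote→Q0. Q0=[P3] Q1=[] Q2=[P2]
t=24-26: P3@Q0 runs 2, rem=7, quantum used, demote→Q1. Q0=[] Q1=[P3] Q2=[P2]
t=26-29: P3@Q1 runs 3, rem=4, I/O yield, promote→Q0. Q0=[P3] Q1=[] Q2=[P2]
t=29-31: P3@Q0 runs 2, rem=2, quantum used, demote→Q1. Q0=[] Q1=[P3] Q2=[P2]
t=31-33: P3@Q1 runs 2, rem=0, completes. Q0=[] Q1=[] Q2=[P2]
t=33-36: P2@Q2 runs 3, rem=0, completes. Q0=[] Q1=[] Q2=[]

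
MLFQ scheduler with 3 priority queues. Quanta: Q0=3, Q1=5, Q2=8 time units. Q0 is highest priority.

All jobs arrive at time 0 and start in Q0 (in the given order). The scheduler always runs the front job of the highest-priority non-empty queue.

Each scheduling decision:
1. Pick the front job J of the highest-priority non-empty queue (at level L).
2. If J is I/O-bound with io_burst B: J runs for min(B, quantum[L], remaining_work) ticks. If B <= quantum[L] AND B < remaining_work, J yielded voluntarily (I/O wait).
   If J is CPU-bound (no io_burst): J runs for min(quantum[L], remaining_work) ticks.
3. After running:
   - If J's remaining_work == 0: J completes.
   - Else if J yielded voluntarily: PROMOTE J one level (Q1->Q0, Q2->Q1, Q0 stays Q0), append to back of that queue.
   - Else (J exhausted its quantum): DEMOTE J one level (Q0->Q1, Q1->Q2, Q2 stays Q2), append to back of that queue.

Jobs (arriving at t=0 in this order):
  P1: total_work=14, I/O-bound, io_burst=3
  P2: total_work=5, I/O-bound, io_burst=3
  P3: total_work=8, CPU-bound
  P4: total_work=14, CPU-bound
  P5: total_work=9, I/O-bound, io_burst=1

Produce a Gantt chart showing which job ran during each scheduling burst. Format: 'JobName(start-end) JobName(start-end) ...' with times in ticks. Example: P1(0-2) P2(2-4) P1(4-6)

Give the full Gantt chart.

Answer: P1(0-3) P2(3-6) P3(6-9) P4(9-12) P5(12-13) P1(13-16) P2(16-18) P5(18-19) P1(19-22) P5(22-23) P1(23-26) P5(26-27) P1(27-29) P5(29-30) P5(30-31) P5(31-32) P5(32-33) P5(33-34) P3(34-39) P4(39-44) P4(44-50)

Derivation:
t=0-3: P1@Q0 runs 3, rem=11, I/O yield, promote→Q0. Q0=[P2,P3,P4,P5,P1] Q1=[] Q2=[]
t=3-6: P2@Q0 runs 3, rem=2, I/O yield, promote→Q0. Q0=[P3,P4,P5,P1,P2] Q1=[] Q2=[]
t=6-9: P3@Q0 runs 3, rem=5, quantum used, demote→Q1. Q0=[P4,P5,P1,P2] Q1=[P3] Q2=[]
t=9-12: P4@Q0 runs 3, rem=11, quantum used, demote→Q1. Q0=[P5,P1,P2] Q1=[P3,P4] Q2=[]
t=12-13: P5@Q0 runs 1, rem=8, I/O yield, promote→Q0. Q0=[P1,P2,P5] Q1=[P3,P4] Q2=[]
t=13-16: P1@Q0 runs 3, rem=8, I/O yield, promote→Q0. Q0=[P2,P5,P1] Q1=[P3,P4] Q2=[]
t=16-18: P2@Q0 runs 2, rem=0, completes. Q0=[P5,P1] Q1=[P3,P4] Q2=[]
t=18-19: P5@Q0 runs 1, rem=7, I/O yield, promote→Q0. Q0=[P1,P5] Q1=[P3,P4] Q2=[]
t=19-22: P1@Q0 runs 3, rem=5, I/O yield, promote→Q0. Q0=[P5,P1] Q1=[P3,P4] Q2=[]
t=22-23: P5@Q0 runs 1, rem=6, I/O yield, promote→Q0. Q0=[P1,P5] Q1=[P3,P4] Q2=[]
t=23-26: P1@Q0 runs 3, rem=2, I/O yield, promote→Q0. Q0=[P5,P1] Q1=[P3,P4] Q2=[]
t=26-27: P5@Q0 runs 1, rem=5, I/O yield, promote→Q0. Q0=[P1,P5] Q1=[P3,P4] Q2=[]
t=27-29: P1@Q0 runs 2, rem=0, completes. Q0=[P5] Q1=[P3,P4] Q2=[]
t=29-30: P5@Q0 runs 1, rem=4, I/O yield, promote→Q0. Q0=[P5] Q1=[P3,P4] Q2=[]
t=30-31: P5@Q0 runs 1, rem=3, I/O yield, promote→Q0. Q0=[P5] Q1=[P3,P4] Q2=[]
t=31-32: P5@Q0 runs 1, rem=2, I/O yield, promote→Q0. Q0=[P5] Q1=[P3,P4] Q2=[]
t=32-33: P5@Q0 runs 1, rem=1, I/O yield, promote→Q0. Q0=[P5] Q1=[P3,P4] Q2=[]
t=33-34: P5@Q0 runs 1, rem=0, completes. Q0=[] Q1=[P3,P4] Q2=[]
t=34-39: P3@Q1 runs 5, rem=0, completes. Q0=[] Q1=[P4] Q2=[]
t=39-44: P4@Q1 runs 5, rem=6, quantum used, demote→Q2. Q0=[] Q1=[] Q2=[P4]
t=44-50: P4@Q2 runs 6, rem=0, completes. Q0=[] Q1=[] Q2=[]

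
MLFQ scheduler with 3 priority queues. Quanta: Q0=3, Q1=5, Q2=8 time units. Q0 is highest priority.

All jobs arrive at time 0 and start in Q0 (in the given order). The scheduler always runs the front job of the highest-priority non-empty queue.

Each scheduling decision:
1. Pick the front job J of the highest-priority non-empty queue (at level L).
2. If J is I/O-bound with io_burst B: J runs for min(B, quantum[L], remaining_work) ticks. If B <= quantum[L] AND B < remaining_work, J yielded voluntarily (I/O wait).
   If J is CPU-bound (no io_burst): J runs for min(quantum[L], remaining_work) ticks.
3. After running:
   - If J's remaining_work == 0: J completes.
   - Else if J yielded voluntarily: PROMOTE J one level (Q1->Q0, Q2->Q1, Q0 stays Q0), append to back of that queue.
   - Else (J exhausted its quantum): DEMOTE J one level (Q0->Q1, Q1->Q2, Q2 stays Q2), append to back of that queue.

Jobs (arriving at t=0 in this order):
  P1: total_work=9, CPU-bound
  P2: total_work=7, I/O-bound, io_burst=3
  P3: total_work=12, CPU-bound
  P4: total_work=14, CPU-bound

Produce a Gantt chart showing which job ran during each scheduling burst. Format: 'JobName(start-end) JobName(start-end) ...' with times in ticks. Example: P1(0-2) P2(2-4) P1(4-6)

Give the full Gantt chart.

t=0-3: P1@Q0 runs 3, rem=6, quantum used, demote→Q1. Q0=[P2,P3,P4] Q1=[P1] Q2=[]
t=3-6: P2@Q0 runs 3, rem=4, I/O yield, promote→Q0. Q0=[P3,P4,P2] Q1=[P1] Q2=[]
t=6-9: P3@Q0 runs 3, rem=9, quantum used, demote→Q1. Q0=[P4,P2] Q1=[P1,P3] Q2=[]
t=9-12: P4@Q0 runs 3, rem=11, quantum used, demote→Q1. Q0=[P2] Q1=[P1,P3,P4] Q2=[]
t=12-15: P2@Q0 runs 3, rem=1, I/O yield, promote→Q0. Q0=[P2] Q1=[P1,P3,P4] Q2=[]
t=15-16: P2@Q0 runs 1, rem=0, completes. Q0=[] Q1=[P1,P3,P4] Q2=[]
t=16-21: P1@Q1 runs 5, rem=1, quantum used, demote→Q2. Q0=[] Q1=[P3,P4] Q2=[P1]
t=21-26: P3@Q1 runs 5, rem=4, quantum used, demote→Q2. Q0=[] Q1=[P4] Q2=[P1,P3]
t=26-31: P4@Q1 runs 5, rem=6, quantum used, demote→Q2. Q0=[] Q1=[] Q2=[P1,P3,P4]
t=31-32: P1@Q2 runs 1, rem=0, completes. Q0=[] Q1=[] Q2=[P3,P4]
t=32-36: P3@Q2 runs 4, rem=0, completes. Q0=[] Q1=[] Q2=[P4]
t=36-42: P4@Q2 runs 6, rem=0, completes. Q0=[] Q1=[] Q2=[]

Answer: P1(0-3) P2(3-6) P3(6-9) P4(9-12) P2(12-15) P2(15-16) P1(16-21) P3(21-26) P4(26-31) P1(31-32) P3(32-36) P4(36-42)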